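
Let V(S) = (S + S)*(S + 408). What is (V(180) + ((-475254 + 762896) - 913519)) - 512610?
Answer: -926807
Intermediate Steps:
V(S) = 2*S*(408 + S) (V(S) = (2*S)*(408 + S) = 2*S*(408 + S))
(V(180) + ((-475254 + 762896) - 913519)) - 512610 = (2*180*(408 + 180) + ((-475254 + 762896) - 913519)) - 512610 = (2*180*588 + (287642 - 913519)) - 512610 = (211680 - 625877) - 512610 = -414197 - 512610 = -926807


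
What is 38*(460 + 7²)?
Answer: 19342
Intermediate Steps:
38*(460 + 7²) = 38*(460 + 49) = 38*509 = 19342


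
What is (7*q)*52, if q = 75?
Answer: 27300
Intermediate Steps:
(7*q)*52 = (7*75)*52 = 525*52 = 27300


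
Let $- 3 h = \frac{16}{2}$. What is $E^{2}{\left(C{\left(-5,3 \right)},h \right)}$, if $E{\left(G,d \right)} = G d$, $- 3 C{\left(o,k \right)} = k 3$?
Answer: $64$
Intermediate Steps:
$C{\left(o,k \right)} = - k$ ($C{\left(o,k \right)} = - \frac{k 3}{3} = - \frac{3 k}{3} = - k$)
$h = - \frac{8}{3}$ ($h = - \frac{16 \cdot \frac{1}{2}}{3} = \left(- \frac{1}{3}\right) 8 = - \frac{8}{3} \approx -2.6667$)
$E^{2}{\left(C{\left(-5,3 \right)},h \right)} = \left(\left(-1\right) 3 \left(- \frac{8}{3}\right)\right)^{2} = \left(\left(-3\right) \left(- \frac{8}{3}\right)\right)^{2} = 8^{2} = 64$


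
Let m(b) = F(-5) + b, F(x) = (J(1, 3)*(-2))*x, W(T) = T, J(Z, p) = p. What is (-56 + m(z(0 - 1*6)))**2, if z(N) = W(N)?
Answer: 1024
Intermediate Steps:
z(N) = N
F(x) = -6*x (F(x) = (3*(-2))*x = -6*x)
m(b) = 30 + b (m(b) = -6*(-5) + b = 30 + b)
(-56 + m(z(0 - 1*6)))**2 = (-56 + (30 + (0 - 1*6)))**2 = (-56 + (30 + (0 - 6)))**2 = (-56 + (30 - 6))**2 = (-56 + 24)**2 = (-32)**2 = 1024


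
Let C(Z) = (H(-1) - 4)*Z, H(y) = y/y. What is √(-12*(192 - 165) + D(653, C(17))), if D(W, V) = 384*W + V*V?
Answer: √253029 ≈ 503.02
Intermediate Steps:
H(y) = 1
C(Z) = -3*Z (C(Z) = (1 - 4)*Z = -3*Z)
D(W, V) = V² + 384*W (D(W, V) = 384*W + V² = V² + 384*W)
√(-12*(192 - 165) + D(653, C(17))) = √(-12*(192 - 165) + ((-3*17)² + 384*653)) = √(-12*27 + ((-51)² + 250752)) = √(-324 + (2601 + 250752)) = √(-324 + 253353) = √253029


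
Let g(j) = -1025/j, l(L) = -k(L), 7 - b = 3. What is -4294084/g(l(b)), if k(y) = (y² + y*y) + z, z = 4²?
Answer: -206116032/1025 ≈ -2.0109e+5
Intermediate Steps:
b = 4 (b = 7 - 1*3 = 7 - 3 = 4)
z = 16
k(y) = 16 + 2*y² (k(y) = (y² + y*y) + 16 = (y² + y²) + 16 = 2*y² + 16 = 16 + 2*y²)
l(L) = -16 - 2*L² (l(L) = -(16 + 2*L²) = -16 - 2*L²)
-4294084/g(l(b)) = -4294084/((-1025/(-16 - 2*4²))) = -4294084/((-1025/(-16 - 2*16))) = -4294084/((-1025/(-16 - 32))) = -4294084/((-1025/(-48))) = -4294084/((-1025*(-1/48))) = -4294084/1025/48 = -4294084*48/1025 = -206116032/1025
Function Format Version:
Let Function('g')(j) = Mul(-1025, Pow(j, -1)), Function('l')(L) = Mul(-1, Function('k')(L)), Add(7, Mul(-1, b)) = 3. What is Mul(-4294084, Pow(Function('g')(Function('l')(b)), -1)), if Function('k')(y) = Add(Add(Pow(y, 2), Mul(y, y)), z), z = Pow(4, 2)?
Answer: Rational(-206116032, 1025) ≈ -2.0109e+5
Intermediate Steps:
b = 4 (b = Add(7, Mul(-1, 3)) = Add(7, -3) = 4)
z = 16
Function('k')(y) = Add(16, Mul(2, Pow(y, 2))) (Function('k')(y) = Add(Add(Pow(y, 2), Mul(y, y)), 16) = Add(Add(Pow(y, 2), Pow(y, 2)), 16) = Add(Mul(2, Pow(y, 2)), 16) = Add(16, Mul(2, Pow(y, 2))))
Function('l')(L) = Add(-16, Mul(-2, Pow(L, 2))) (Function('l')(L) = Mul(-1, Add(16, Mul(2, Pow(L, 2)))) = Add(-16, Mul(-2, Pow(L, 2))))
Mul(-4294084, Pow(Function('g')(Function('l')(b)), -1)) = Mul(-4294084, Pow(Mul(-1025, Pow(Add(-16, Mul(-2, Pow(4, 2))), -1)), -1)) = Mul(-4294084, Pow(Mul(-1025, Pow(Add(-16, Mul(-2, 16)), -1)), -1)) = Mul(-4294084, Pow(Mul(-1025, Pow(Add(-16, -32), -1)), -1)) = Mul(-4294084, Pow(Mul(-1025, Pow(-48, -1)), -1)) = Mul(-4294084, Pow(Mul(-1025, Rational(-1, 48)), -1)) = Mul(-4294084, Pow(Rational(1025, 48), -1)) = Mul(-4294084, Rational(48, 1025)) = Rational(-206116032, 1025)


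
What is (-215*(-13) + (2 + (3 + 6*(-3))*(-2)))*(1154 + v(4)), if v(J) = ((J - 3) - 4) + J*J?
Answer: 3299109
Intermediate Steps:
v(J) = -7 + J + J² (v(J) = ((-3 + J) - 4) + J² = (-7 + J) + J² = -7 + J + J²)
(-215*(-13) + (2 + (3 + 6*(-3))*(-2)))*(1154 + v(4)) = (-215*(-13) + (2 + (3 + 6*(-3))*(-2)))*(1154 + (-7 + 4 + 4²)) = (2795 + (2 + (3 - 18)*(-2)))*(1154 + (-7 + 4 + 16)) = (2795 + (2 - 15*(-2)))*(1154 + 13) = (2795 + (2 + 30))*1167 = (2795 + 32)*1167 = 2827*1167 = 3299109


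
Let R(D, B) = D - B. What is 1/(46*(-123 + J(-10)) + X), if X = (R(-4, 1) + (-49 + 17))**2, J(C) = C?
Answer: -1/4749 ≈ -0.00021057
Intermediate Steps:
X = 1369 (X = ((-4 - 1*1) + (-49 + 17))**2 = ((-4 - 1) - 32)**2 = (-5 - 32)**2 = (-37)**2 = 1369)
1/(46*(-123 + J(-10)) + X) = 1/(46*(-123 - 10) + 1369) = 1/(46*(-133) + 1369) = 1/(-6118 + 1369) = 1/(-4749) = -1/4749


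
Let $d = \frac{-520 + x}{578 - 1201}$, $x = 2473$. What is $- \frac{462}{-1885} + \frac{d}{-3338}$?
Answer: $\frac{137777799}{559999570} \approx 0.24603$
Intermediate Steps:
$d = - \frac{279}{89}$ ($d = \frac{-520 + 2473}{578 - 1201} = \frac{1953}{-623} = 1953 \left(- \frac{1}{623}\right) = - \frac{279}{89} \approx -3.1348$)
$- \frac{462}{-1885} + \frac{d}{-3338} = - \frac{462}{-1885} - \frac{279}{89 \left(-3338\right)} = \left(-462\right) \left(- \frac{1}{1885}\right) - - \frac{279}{297082} = \frac{462}{1885} + \frac{279}{297082} = \frac{137777799}{559999570}$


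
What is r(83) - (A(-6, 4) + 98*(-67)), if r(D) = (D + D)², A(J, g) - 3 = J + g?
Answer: 34121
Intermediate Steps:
A(J, g) = 3 + J + g (A(J, g) = 3 + (J + g) = 3 + J + g)
r(D) = 4*D² (r(D) = (2*D)² = 4*D²)
r(83) - (A(-6, 4) + 98*(-67)) = 4*83² - ((3 - 6 + 4) + 98*(-67)) = 4*6889 - (1 - 6566) = 27556 - 1*(-6565) = 27556 + 6565 = 34121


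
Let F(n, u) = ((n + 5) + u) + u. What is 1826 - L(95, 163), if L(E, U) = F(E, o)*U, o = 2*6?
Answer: -18386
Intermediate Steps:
o = 12
F(n, u) = 5 + n + 2*u (F(n, u) = ((5 + n) + u) + u = (5 + n + u) + u = 5 + n + 2*u)
L(E, U) = U*(29 + E) (L(E, U) = (5 + E + 2*12)*U = (5 + E + 24)*U = (29 + E)*U = U*(29 + E))
1826 - L(95, 163) = 1826 - 163*(29 + 95) = 1826 - 163*124 = 1826 - 1*20212 = 1826 - 20212 = -18386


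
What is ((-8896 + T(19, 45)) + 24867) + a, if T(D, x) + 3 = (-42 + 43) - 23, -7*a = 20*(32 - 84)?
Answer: 112662/7 ≈ 16095.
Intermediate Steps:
a = 1040/7 (a = -20*(32 - 84)/7 = -20*(-52)/7 = -⅐*(-1040) = 1040/7 ≈ 148.57)
T(D, x) = -25 (T(D, x) = -3 + ((-42 + 43) - 23) = -3 + (1 - 23) = -3 - 22 = -25)
((-8896 + T(19, 45)) + 24867) + a = ((-8896 - 25) + 24867) + 1040/7 = (-8921 + 24867) + 1040/7 = 15946 + 1040/7 = 112662/7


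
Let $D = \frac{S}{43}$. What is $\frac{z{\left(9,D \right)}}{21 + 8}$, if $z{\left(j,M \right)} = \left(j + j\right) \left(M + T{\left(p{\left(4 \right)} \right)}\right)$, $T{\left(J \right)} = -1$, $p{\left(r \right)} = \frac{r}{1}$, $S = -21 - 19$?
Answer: $- \frac{1494}{1247} \approx -1.1981$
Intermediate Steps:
$S = -40$
$p{\left(r \right)} = r$ ($p{\left(r \right)} = r 1 = r$)
$D = - \frac{40}{43} \approx -0.93023$
$z{\left(j,M \right)} = 2 j \left(-1 + M\right)$ ($z{\left(j,M \right)} = \left(j + j\right) \left(M - 1\right) = 2 j \left(-1 + M\right)$)
$\frac{z{\left(9,D \right)}}{21 + 8} = \frac{2 \cdot 9 \left(-1 - \frac{40}{43}\right)}{21 + 8} = \frac{2 \cdot 9 \left(- \frac{83}{43}\right)}{29} = \frac{1}{29} \left(- \frac{1494}{43}\right) = - \frac{1494}{1247}$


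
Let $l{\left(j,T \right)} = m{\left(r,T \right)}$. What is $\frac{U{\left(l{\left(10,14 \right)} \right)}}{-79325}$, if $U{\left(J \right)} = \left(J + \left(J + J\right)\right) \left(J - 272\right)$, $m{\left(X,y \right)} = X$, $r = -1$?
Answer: $- \frac{819}{79325} \approx -0.010325$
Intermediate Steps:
$l{\left(j,T \right)} = -1$
$U{\left(J \right)} = 3 J \left(-272 + J\right)$ ($U{\left(J \right)} = \left(J + 2 J\right) \left(-272 + J\right) = 3 J \left(-272 + J\right)$)
$\frac{U{\left(l{\left(10,14 \right)} \right)}}{-79325} = \frac{3 \left(-1\right) \left(-272 - 1\right)}{-79325} = 3 \left(-1\right) \left(-273\right) \left(- \frac{1}{79325}\right) = 819 \left(- \frac{1}{79325}\right) = - \frac{819}{79325}$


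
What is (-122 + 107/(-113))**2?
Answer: 193015449/12769 ≈ 15116.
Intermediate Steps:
(-122 + 107/(-113))**2 = (-122 + 107*(-1/113))**2 = (-122 - 107/113)**2 = (-13893/113)**2 = 193015449/12769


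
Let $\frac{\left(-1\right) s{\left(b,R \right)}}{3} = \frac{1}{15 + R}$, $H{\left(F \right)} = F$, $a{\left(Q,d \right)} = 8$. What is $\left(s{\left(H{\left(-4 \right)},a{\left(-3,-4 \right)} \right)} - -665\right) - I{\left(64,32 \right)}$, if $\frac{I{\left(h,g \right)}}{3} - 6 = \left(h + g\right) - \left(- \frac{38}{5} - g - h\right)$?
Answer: $\frac{5528}{115} \approx 48.07$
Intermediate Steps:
$s{\left(b,R \right)} = - \frac{3}{15 + R}$
$I{\left(h,g \right)} = \frac{204}{5} + 6 g + 6 h$ ($I{\left(h,g \right)} = 18 + 3 \left(\left(h + g\right) - \left(- \frac{38}{5} - g - h\right)\right) = 18 + 3 \left(\left(g + h\right) - \left(- \frac{38}{5} - g - h\right)\right) = 18 + 3 \left(\left(g + h\right) + \left(\left(g + h\right) + \frac{38}{5}\right)\right) = 18 + 3 \left(\left(g + h\right) + \left(\frac{38}{5} + g + h\right)\right) = 18 + 3 \left(\frac{38}{5} + 2 g + 2 h\right) = 18 + \left(\frac{114}{5} + 6 g + 6 h\right) = \frac{204}{5} + 6 g + 6 h$)
$\left(s{\left(H{\left(-4 \right)},a{\left(-3,-4 \right)} \right)} - -665\right) - I{\left(64,32 \right)} = \left(- \frac{3}{15 + 8} - -665\right) - \left(\frac{204}{5} + 6 \cdot 32 + 6 \cdot 64\right) = \left(- \frac{3}{23} + 665\right) - \left(\frac{204}{5} + 192 + 384\right) = \left(\left(-3\right) \frac{1}{23} + 665\right) - \frac{3084}{5} = \left(- \frac{3}{23} + 665\right) - \frac{3084}{5} = \frac{15292}{23} - \frac{3084}{5} = \frac{5528}{115}$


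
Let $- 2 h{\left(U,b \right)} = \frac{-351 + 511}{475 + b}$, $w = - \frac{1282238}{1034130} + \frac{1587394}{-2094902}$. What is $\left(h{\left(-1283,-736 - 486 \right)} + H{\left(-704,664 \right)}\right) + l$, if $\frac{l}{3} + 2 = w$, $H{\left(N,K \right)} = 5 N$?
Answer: $- \frac{476304700831366988}{134858462577435} \approx -3531.9$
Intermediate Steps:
$w = - \frac{1081933676974}{541600251315}$ ($w = \left(-1282238\right) \frac{1}{1034130} + 1587394 \left(- \frac{1}{2094902}\right) = - \frac{641119}{517065} - \frac{793697}{1047451} = - \frac{1081933676974}{541600251315} \approx -1.9977$)
$h{\left(U,b \right)} = - \frac{80}{475 + b}$ ($h{\left(U,b \right)} = - \frac{\left(-351 + 511\right) \frac{1}{475 + b}}{2} = - \frac{160 \frac{1}{475 + b}}{2} = - \frac{80}{475 + b}$)
$l = - \frac{2165134179604}{180533417105}$ ($l = -6 + 3 \left(- \frac{1081933676974}{541600251315}\right) = -6 - \frac{1081933676974}{180533417105} = - \frac{2165134179604}{180533417105} \approx -11.993$)
$\left(h{\left(-1283,-736 - 486 \right)} + H{\left(-704,664 \right)}\right) + l = \left(- \frac{80}{475 - 1222} + 5 \left(-704\right)\right) - \frac{2165134179604}{180533417105} = \left(- \frac{80}{475 - 1222} - 3520\right) - \frac{2165134179604}{180533417105} = \left(- \frac{80}{-747} - 3520\right) - \frac{2165134179604}{180533417105} = \left(\left(-80\right) \left(- \frac{1}{747}\right) - 3520\right) - \frac{2165134179604}{180533417105} = \left(\frac{80}{747} - 3520\right) - \frac{2165134179604}{180533417105} = - \frac{2629360}{747} - \frac{2165134179604}{180533417105} = - \frac{476304700831366988}{134858462577435}$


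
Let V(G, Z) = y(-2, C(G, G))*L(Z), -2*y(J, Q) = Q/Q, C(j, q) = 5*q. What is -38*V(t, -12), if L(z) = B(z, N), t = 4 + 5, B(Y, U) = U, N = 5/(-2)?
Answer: -95/2 ≈ -47.500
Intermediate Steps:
N = -5/2 (N = 5*(-½) = -5/2 ≈ -2.5000)
t = 9
L(z) = -5/2
y(J, Q) = -½ (y(J, Q) = -Q/(2*Q) = -½*1 = -½)
V(G, Z) = 5/4 (V(G, Z) = -½*(-5/2) = 5/4)
-38*V(t, -12) = -38*5/4 = -95/2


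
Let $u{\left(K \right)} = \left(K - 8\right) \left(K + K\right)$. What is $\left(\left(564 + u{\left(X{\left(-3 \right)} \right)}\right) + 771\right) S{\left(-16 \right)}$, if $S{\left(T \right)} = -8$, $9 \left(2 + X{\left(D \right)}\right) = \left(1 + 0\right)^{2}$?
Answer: $- \frac{889288}{81} \approx -10979.0$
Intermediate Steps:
$X{\left(D \right)} = - \frac{17}{9}$ ($X{\left(D \right)} = -2 + \frac{\left(1 + 0\right)^{2}}{9} = -2 + \frac{1^{2}}{9} = -2 + \frac{1}{9} \cdot 1 = -2 + \frac{1}{9} = - \frac{17}{9}$)
$u{\left(K \right)} = 2 K \left(-8 + K\right)$ ($u{\left(K \right)} = \left(-8 + K\right) 2 K = 2 K \left(-8 + K\right)$)
$\left(\left(564 + u{\left(X{\left(-3 \right)} \right)}\right) + 771\right) S{\left(-16 \right)} = \left(\left(564 + 2 \left(- \frac{17}{9}\right) \left(-8 - \frac{17}{9}\right)\right) + 771\right) \left(-8\right) = \left(\left(564 + 2 \left(- \frac{17}{9}\right) \left(- \frac{89}{9}\right)\right) + 771\right) \left(-8\right) = \left(\left(564 + \frac{3026}{81}\right) + 771\right) \left(-8\right) = \left(\frac{48710}{81} + 771\right) \left(-8\right) = \frac{111161}{81} \left(-8\right) = - \frac{889288}{81}$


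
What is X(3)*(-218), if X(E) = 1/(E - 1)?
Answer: -109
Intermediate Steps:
X(E) = 1/(-1 + E)
X(3)*(-218) = -218/(-1 + 3) = -218/2 = (½)*(-218) = -109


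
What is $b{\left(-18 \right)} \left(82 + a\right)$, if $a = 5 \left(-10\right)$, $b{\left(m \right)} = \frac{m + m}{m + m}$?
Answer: $32$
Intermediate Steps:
$b{\left(m \right)} = 1$ ($b{\left(m \right)} = \frac{2 m}{2 m} = 2 m \frac{1}{2 m} = 1$)
$a = -50$
$b{\left(-18 \right)} \left(82 + a\right) = 1 \left(82 - 50\right) = 1 \cdot 32 = 32$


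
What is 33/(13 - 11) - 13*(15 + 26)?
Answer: -1033/2 ≈ -516.50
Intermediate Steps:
33/(13 - 11) - 13*(15 + 26) = 33/2 - 13*41 = 33*(½) - 533 = 33/2 - 533 = -1033/2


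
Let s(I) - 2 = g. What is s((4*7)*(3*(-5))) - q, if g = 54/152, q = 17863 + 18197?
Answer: -2740381/76 ≈ -36058.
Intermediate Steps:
q = 36060
g = 27/76 (g = 54*(1/152) = 27/76 ≈ 0.35526)
s(I) = 179/76 (s(I) = 2 + 27/76 = 179/76)
s((4*7)*(3*(-5))) - q = 179/76 - 1*36060 = 179/76 - 36060 = -2740381/76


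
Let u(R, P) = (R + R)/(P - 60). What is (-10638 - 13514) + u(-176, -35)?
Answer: -2294088/95 ≈ -24148.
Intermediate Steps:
u(R, P) = 2*R/(-60 + P) (u(R, P) = (2*R)/(-60 + P) = 2*R/(-60 + P))
(-10638 - 13514) + u(-176, -35) = (-10638 - 13514) + 2*(-176)/(-60 - 35) = -24152 + 2*(-176)/(-95) = -24152 + 2*(-176)*(-1/95) = -24152 + 352/95 = -2294088/95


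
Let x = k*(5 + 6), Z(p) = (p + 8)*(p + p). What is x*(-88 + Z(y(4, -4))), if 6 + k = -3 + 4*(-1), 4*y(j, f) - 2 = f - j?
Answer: 30745/2 ≈ 15373.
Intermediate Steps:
y(j, f) = ½ - j/4 + f/4 (y(j, f) = ½ + (f - j)/4 = ½ + (-j/4 + f/4) = ½ - j/4 + f/4)
Z(p) = 2*p*(8 + p) (Z(p) = (8 + p)*(2*p) = 2*p*(8 + p))
k = -13 (k = -6 + (-3 + 4*(-1)) = -6 + (-3 - 4) = -6 - 7 = -13)
x = -143 (x = -13*(5 + 6) = -13*11 = -143)
x*(-88 + Z(y(4, -4))) = -143*(-88 + 2*(½ - ¼*4 + (¼)*(-4))*(8 + (½ - ¼*4 + (¼)*(-4)))) = -143*(-88 + 2*(½ - 1 - 1)*(8 + (½ - 1 - 1))) = -143*(-88 + 2*(-3/2)*(8 - 3/2)) = -143*(-88 + 2*(-3/2)*(13/2)) = -143*(-88 - 39/2) = -143*(-215/2) = 30745/2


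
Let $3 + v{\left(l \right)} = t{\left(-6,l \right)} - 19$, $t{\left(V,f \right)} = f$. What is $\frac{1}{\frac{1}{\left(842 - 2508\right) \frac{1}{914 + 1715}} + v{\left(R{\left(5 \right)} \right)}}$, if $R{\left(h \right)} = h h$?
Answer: $\frac{1666}{2369} \approx 0.70325$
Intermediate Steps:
$R{\left(h \right)} = h^{2}$
$v{\left(l \right)} = -22 + l$ ($v{\left(l \right)} = -3 + \left(l - 19\right) = -3 + \left(-19 + l\right) = -22 + l$)
$\frac{1}{\frac{1}{\left(842 - 2508\right) \frac{1}{914 + 1715}} + v{\left(R{\left(5 \right)} \right)}} = \frac{1}{\frac{1}{\left(842 - 2508\right) \frac{1}{914 + 1715}} - \left(22 - 5^{2}\right)} = \frac{1}{\frac{1}{\left(-1666\right) \frac{1}{2629}} + \left(-22 + 25\right)} = \frac{1}{\frac{1}{\left(-1666\right) \frac{1}{2629}} + 3} = \frac{1}{\frac{1}{- \frac{1666}{2629}} + 3} = \frac{1}{- \frac{2629}{1666} + 3} = \frac{1}{\frac{2369}{1666}} = \frac{1666}{2369}$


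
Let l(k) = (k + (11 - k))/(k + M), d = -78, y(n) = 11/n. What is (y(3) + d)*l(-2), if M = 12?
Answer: -2453/30 ≈ -81.767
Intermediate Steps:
l(k) = 11/(12 + k) (l(k) = (k + (11 - k))/(k + 12) = 11/(12 + k))
(y(3) + d)*l(-2) = (11/3 - 78)*(11/(12 - 2)) = (11*(⅓) - 78)*(11/10) = (11/3 - 78)*(11*(⅒)) = -223/3*11/10 = -2453/30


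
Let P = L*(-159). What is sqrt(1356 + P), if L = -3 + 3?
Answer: 2*sqrt(339) ≈ 36.824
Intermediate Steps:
L = 0
P = 0 (P = 0*(-159) = 0)
sqrt(1356 + P) = sqrt(1356 + 0) = sqrt(1356) = 2*sqrt(339)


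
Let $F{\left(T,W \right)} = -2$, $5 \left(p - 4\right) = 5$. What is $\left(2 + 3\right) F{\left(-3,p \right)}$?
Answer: $-10$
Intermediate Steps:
$p = 5$ ($p = 4 + \frac{1}{5} \cdot 5 = 4 + 1 = 5$)
$\left(2 + 3\right) F{\left(-3,p \right)} = \left(2 + 3\right) \left(-2\right) = 5 \left(-2\right) = -10$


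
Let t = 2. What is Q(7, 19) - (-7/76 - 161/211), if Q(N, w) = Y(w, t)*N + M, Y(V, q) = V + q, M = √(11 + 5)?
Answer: 2435149/16036 ≈ 151.86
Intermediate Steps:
M = 4 (M = √16 = 4)
Q(N, w) = 4 + N*(2 + w) (Q(N, w) = (w + 2)*N + 4 = (2 + w)*N + 4 = N*(2 + w) + 4 = 4 + N*(2 + w))
Q(7, 19) - (-7/76 - 161/211) = (4 + 7*(2 + 19)) - (-7/76 - 161/211) = (4 + 7*21) - (-7*1/76 - 161*1/211) = (4 + 147) - (-7/76 - 161/211) = 151 - 1*(-13713/16036) = 151 + 13713/16036 = 2435149/16036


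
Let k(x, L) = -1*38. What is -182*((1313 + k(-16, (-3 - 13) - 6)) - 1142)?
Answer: -24206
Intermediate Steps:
k(x, L) = -38
-182*((1313 + k(-16, (-3 - 13) - 6)) - 1142) = -182*((1313 - 38) - 1142) = -182*(1275 - 1142) = -182*133 = -24206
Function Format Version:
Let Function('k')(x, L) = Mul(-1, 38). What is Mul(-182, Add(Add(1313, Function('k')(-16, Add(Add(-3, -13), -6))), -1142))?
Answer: -24206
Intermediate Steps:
Function('k')(x, L) = -38
Mul(-182, Add(Add(1313, Function('k')(-16, Add(Add(-3, -13), -6))), -1142)) = Mul(-182, Add(Add(1313, -38), -1142)) = Mul(-182, Add(1275, -1142)) = Mul(-182, 133) = -24206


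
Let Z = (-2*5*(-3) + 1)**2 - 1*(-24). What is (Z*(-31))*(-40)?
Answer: 1221400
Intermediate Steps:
Z = 985 (Z = (-10*(-3) + 1)**2 + 24 = (30 + 1)**2 + 24 = 31**2 + 24 = 961 + 24 = 985)
(Z*(-31))*(-40) = (985*(-31))*(-40) = -30535*(-40) = 1221400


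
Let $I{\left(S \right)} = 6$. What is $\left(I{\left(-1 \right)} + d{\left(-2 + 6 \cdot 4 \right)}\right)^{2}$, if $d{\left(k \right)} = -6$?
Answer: $0$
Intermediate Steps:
$\left(I{\left(-1 \right)} + d{\left(-2 + 6 \cdot 4 \right)}\right)^{2} = \left(6 - 6\right)^{2} = 0^{2} = 0$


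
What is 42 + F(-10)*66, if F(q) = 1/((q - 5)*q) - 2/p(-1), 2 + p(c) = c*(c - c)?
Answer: 2711/25 ≈ 108.44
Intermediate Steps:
p(c) = -2 (p(c) = -2 + c*(c - c) = -2 + c*0 = -2 + 0 = -2)
F(q) = 1 + 1/(q*(-5 + q)) (F(q) = 1/((q - 5)*q) - 2/(-2) = 1/((-5 + q)*q) - 2*(-1/2) = 1/(q*(-5 + q)) + 1 = 1 + 1/(q*(-5 + q)))
42 + F(-10)*66 = 42 + ((1 + (-10)**2 - 5*(-10))/((-10)*(-5 - 10)))*66 = 42 - 1/10*(1 + 100 + 50)/(-15)*66 = 42 - 1/10*(-1/15)*151*66 = 42 + (151/150)*66 = 42 + 1661/25 = 2711/25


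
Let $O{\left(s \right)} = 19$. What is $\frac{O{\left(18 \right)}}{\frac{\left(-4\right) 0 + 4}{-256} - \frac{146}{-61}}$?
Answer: $\frac{74176}{9283} \approx 7.9905$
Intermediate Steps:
$\frac{O{\left(18 \right)}}{\frac{\left(-4\right) 0 + 4}{-256} - \frac{146}{-61}} = \frac{19}{\frac{\left(-4\right) 0 + 4}{-256} - \frac{146}{-61}} = \frac{19}{\left(0 + 4\right) \left(- \frac{1}{256}\right) - - \frac{146}{61}} = \frac{19}{4 \left(- \frac{1}{256}\right) + \frac{146}{61}} = \frac{19}{- \frac{1}{64} + \frac{146}{61}} = \frac{19}{\frac{9283}{3904}} = 19 \cdot \frac{3904}{9283} = \frac{74176}{9283}$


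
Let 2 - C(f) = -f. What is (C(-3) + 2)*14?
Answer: 14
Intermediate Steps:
C(f) = 2 + f (C(f) = 2 - (-1)*f = 2 + f)
(C(-3) + 2)*14 = ((2 - 3) + 2)*14 = (-1 + 2)*14 = 1*14 = 14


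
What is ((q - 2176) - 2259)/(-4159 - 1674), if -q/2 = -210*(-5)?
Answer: 6535/5833 ≈ 1.1203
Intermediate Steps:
q = -2100 (q = -(-420)*(-5) = -2*1050 = -2100)
((q - 2176) - 2259)/(-4159 - 1674) = ((-2100 - 2176) - 2259)/(-4159 - 1674) = (-4276 - 2259)/(-5833) = -6535*(-1/5833) = 6535/5833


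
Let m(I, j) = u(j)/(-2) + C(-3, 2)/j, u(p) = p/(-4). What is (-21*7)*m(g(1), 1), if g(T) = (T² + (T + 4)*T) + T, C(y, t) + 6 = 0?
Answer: 6909/8 ≈ 863.63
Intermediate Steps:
C(y, t) = -6 (C(y, t) = -6 + 0 = -6)
u(p) = -p/4 (u(p) = p*(-¼) = -p/4)
g(T) = T + T² + T*(4 + T) (g(T) = (T² + (4 + T)*T) + T = (T² + T*(4 + T)) + T = T + T² + T*(4 + T))
m(I, j) = -6/j + j/8 (m(I, j) = -j/4/(-2) - 6/j = -j/4*(-½) - 6/j = j/8 - 6/j = -6/j + j/8)
(-21*7)*m(g(1), 1) = (-21*7)*(-6/1 + (⅛)*1) = -147*(-6*1 + ⅛) = -147*(-6 + ⅛) = -147*(-47/8) = 6909/8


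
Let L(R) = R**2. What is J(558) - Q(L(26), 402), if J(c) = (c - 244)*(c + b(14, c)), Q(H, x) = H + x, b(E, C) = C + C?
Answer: 524558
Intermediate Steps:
b(E, C) = 2*C
J(c) = 3*c*(-244 + c) (J(c) = (c - 244)*(c + 2*c) = (-244 + c)*(3*c) = 3*c*(-244 + c))
J(558) - Q(L(26), 402) = 3*558*(-244 + 558) - (26**2 + 402) = 3*558*314 - (676 + 402) = 525636 - 1*1078 = 525636 - 1078 = 524558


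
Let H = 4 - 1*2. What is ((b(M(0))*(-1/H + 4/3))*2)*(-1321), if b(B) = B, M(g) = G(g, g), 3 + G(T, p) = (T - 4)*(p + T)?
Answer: 6605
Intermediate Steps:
H = 2 (H = 4 - 2 = 2)
G(T, p) = -3 + (-4 + T)*(T + p) (G(T, p) = -3 + (T - 4)*(p + T) = -3 + (-4 + T)*(T + p))
M(g) = -3 - 8*g + 2*g² (M(g) = -3 + g² - 4*g - 4*g + g*g = -3 + g² - 4*g - 4*g + g² = -3 - 8*g + 2*g²)
((b(M(0))*(-1/H + 4/3))*2)*(-1321) = (((-3 - 8*0 + 2*0²)*(-1/2 + 4/3))*2)*(-1321) = (((-3 + 0 + 2*0)*(-1*½ + 4*(⅓)))*2)*(-1321) = (((-3 + 0 + 0)*(-½ + 4/3))*2)*(-1321) = (-3*⅚*2)*(-1321) = -5/2*2*(-1321) = -5*(-1321) = 6605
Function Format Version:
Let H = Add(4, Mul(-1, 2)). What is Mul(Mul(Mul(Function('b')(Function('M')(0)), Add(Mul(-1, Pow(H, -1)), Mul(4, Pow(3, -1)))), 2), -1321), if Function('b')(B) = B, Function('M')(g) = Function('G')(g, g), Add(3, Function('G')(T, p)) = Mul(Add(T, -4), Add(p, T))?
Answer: 6605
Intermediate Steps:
H = 2 (H = Add(4, -2) = 2)
Function('G')(T, p) = Add(-3, Mul(Add(-4, T), Add(T, p))) (Function('G')(T, p) = Add(-3, Mul(Add(T, -4), Add(p, T))) = Add(-3, Mul(Add(-4, T), Add(T, p))))
Function('M')(g) = Add(-3, Mul(-8, g), Mul(2, Pow(g, 2))) (Function('M')(g) = Add(-3, Pow(g, 2), Mul(-4, g), Mul(-4, g), Mul(g, g)) = Add(-3, Pow(g, 2), Mul(-4, g), Mul(-4, g), Pow(g, 2)) = Add(-3, Mul(-8, g), Mul(2, Pow(g, 2))))
Mul(Mul(Mul(Function('b')(Function('M')(0)), Add(Mul(-1, Pow(H, -1)), Mul(4, Pow(3, -1)))), 2), -1321) = Mul(Mul(Mul(Add(-3, Mul(-8, 0), Mul(2, Pow(0, 2))), Add(Mul(-1, Pow(2, -1)), Mul(4, Pow(3, -1)))), 2), -1321) = Mul(Mul(Mul(Add(-3, 0, Mul(2, 0)), Add(Mul(-1, Rational(1, 2)), Mul(4, Rational(1, 3)))), 2), -1321) = Mul(Mul(Mul(Add(-3, 0, 0), Add(Rational(-1, 2), Rational(4, 3))), 2), -1321) = Mul(Mul(Mul(-3, Rational(5, 6)), 2), -1321) = Mul(Mul(Rational(-5, 2), 2), -1321) = Mul(-5, -1321) = 6605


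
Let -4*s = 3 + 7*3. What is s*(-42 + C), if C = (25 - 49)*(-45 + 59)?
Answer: 2268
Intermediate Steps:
s = -6 (s = -(3 + 7*3)/4 = -(3 + 21)/4 = -¼*24 = -6)
C = -336 (C = -24*14 = -336)
s*(-42 + C) = -6*(-42 - 336) = -6*(-378) = 2268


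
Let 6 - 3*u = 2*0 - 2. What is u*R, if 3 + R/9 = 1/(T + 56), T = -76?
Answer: -366/5 ≈ -73.200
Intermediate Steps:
u = 8/3 (u = 2 - (2*0 - 2)/3 = 2 - (0 - 2)/3 = 2 - 1/3*(-2) = 2 + 2/3 = 8/3 ≈ 2.6667)
R = -549/20 (R = -27 + 9/(-76 + 56) = -27 + 9/(-20) = -27 + 9*(-1/20) = -27 - 9/20 = -549/20 ≈ -27.450)
u*R = (8/3)*(-549/20) = -366/5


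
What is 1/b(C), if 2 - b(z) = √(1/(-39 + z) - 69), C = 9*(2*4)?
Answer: 33/1204 + I*√18777/1204 ≈ 0.027409 + 0.11381*I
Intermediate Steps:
C = 72 (C = 9*8 = 72)
b(z) = 2 - √(-69 + 1/(-39 + z)) (b(z) = 2 - √(1/(-39 + z) - 69) = 2 - √(-69 + 1/(-39 + z)))
1/b(C) = 1/(2 - √(-(-2692 + 69*72)/(-39 + 72))) = 1/(2 - √(-1*(-2692 + 4968)/33)) = 1/(2 - √(-1*1/33*2276)) = 1/(2 - √(-2276/33)) = 1/(2 - 2*I*√18777/33)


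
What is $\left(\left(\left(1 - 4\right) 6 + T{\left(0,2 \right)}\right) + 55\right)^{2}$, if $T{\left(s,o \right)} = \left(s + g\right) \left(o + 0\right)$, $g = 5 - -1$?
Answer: $2401$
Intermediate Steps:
$g = 6$ ($g = 5 + 1 = 6$)
$T{\left(s,o \right)} = o \left(6 + s\right)$ ($T{\left(s,o \right)} = \left(s + 6\right) \left(o + 0\right) = \left(6 + s\right) o = o \left(6 + s\right)$)
$\left(\left(\left(1 - 4\right) 6 + T{\left(0,2 \right)}\right) + 55\right)^{2} = \left(\left(\left(1 - 4\right) 6 + 2 \left(6 + 0\right)\right) + 55\right)^{2} = \left(\left(\left(-3\right) 6 + 2 \cdot 6\right) + 55\right)^{2} = \left(\left(-18 + 12\right) + 55\right)^{2} = \left(-6 + 55\right)^{2} = 49^{2} = 2401$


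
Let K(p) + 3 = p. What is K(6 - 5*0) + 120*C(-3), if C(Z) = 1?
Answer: 123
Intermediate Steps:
K(p) = -3 + p
K(6 - 5*0) + 120*C(-3) = (-3 + (6 - 5*0)) + 120*1 = (-3 + (6 + 0)) + 120 = (-3 + 6) + 120 = 3 + 120 = 123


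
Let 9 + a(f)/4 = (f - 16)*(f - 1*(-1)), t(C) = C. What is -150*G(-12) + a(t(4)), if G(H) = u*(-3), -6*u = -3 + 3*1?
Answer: -276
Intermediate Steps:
u = 0 (u = -(-3 + 3*1)/6 = -(-3 + 3)/6 = -⅙*0 = 0)
G(H) = 0 (G(H) = 0*(-3) = 0)
a(f) = -36 + 4*(1 + f)*(-16 + f) (a(f) = -36 + 4*((f - 16)*(f - 1*(-1))) = -36 + 4*((-16 + f)*(f + 1)) = -36 + 4*((-16 + f)*(1 + f)) = -36 + 4*((1 + f)*(-16 + f)) = -36 + 4*(1 + f)*(-16 + f))
-150*G(-12) + a(t(4)) = -150*0 + (-100 - 60*4 + 4*4²) = 0 + (-100 - 240 + 4*16) = 0 + (-100 - 240 + 64) = 0 - 276 = -276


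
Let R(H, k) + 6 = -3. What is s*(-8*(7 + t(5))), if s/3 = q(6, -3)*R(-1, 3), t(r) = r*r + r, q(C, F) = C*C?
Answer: 287712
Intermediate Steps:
R(H, k) = -9 (R(H, k) = -6 - 3 = -9)
q(C, F) = C²
t(r) = r + r² (t(r) = r² + r = r + r²)
s = -972 (s = 3*(6²*(-9)) = 3*(36*(-9)) = 3*(-324) = -972)
s*(-8*(7 + t(5))) = -(-7776)*(7 + 5*(1 + 5)) = -(-7776)*(7 + 5*6) = -(-7776)*(7 + 30) = -(-7776)*37 = -972*(-296) = 287712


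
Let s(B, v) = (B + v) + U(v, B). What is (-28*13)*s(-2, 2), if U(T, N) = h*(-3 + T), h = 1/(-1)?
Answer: -364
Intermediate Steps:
h = -1
U(T, N) = 3 - T (U(T, N) = -(-3 + T) = 3 - T)
s(B, v) = 3 + B (s(B, v) = (B + v) + (3 - v) = 3 + B)
(-28*13)*s(-2, 2) = (-28*13)*(3 - 2) = -364*1 = -364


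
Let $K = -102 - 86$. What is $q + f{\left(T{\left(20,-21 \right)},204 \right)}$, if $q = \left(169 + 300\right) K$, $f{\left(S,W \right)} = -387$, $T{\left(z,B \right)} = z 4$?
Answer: $-88559$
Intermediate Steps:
$T{\left(z,B \right)} = 4 z$
$K = -188$ ($K = -102 - 86 = -188$)
$q = -88172$ ($q = \left(169 + 300\right) \left(-188\right) = 469 \left(-188\right) = -88172$)
$q + f{\left(T{\left(20,-21 \right)},204 \right)} = -88172 - 387 = -88559$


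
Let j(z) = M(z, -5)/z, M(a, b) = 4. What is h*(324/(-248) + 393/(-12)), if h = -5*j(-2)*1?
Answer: -21115/62 ≈ -340.56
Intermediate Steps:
j(z) = 4/z
h = 10 (h = -20/(-2)*1 = -20*(-1)/2*1 = -5*(-2)*1 = 10*1 = 10)
h*(324/(-248) + 393/(-12)) = 10*(324/(-248) + 393/(-12)) = 10*(324*(-1/248) + 393*(-1/12)) = 10*(-81/62 - 131/4) = 10*(-4223/124) = -21115/62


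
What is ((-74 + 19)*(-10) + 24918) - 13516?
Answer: 11952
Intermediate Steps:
((-74 + 19)*(-10) + 24918) - 13516 = (-55*(-10) + 24918) - 13516 = (550 + 24918) - 13516 = 25468 - 13516 = 11952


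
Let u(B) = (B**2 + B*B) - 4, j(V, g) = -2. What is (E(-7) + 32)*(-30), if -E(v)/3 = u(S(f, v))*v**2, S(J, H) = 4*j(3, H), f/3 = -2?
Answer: 545880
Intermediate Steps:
f = -6 (f = 3*(-2) = -6)
S(J, H) = -8 (S(J, H) = 4*(-2) = -8)
u(B) = -4 + 2*B**2 (u(B) = (B**2 + B**2) - 4 = 2*B**2 - 4 = -4 + 2*B**2)
E(v) = -372*v**2 (E(v) = -3*(-4 + 2*(-8)**2)*v**2 = -3*(-4 + 2*64)*v**2 = -3*(-4 + 128)*v**2 = -372*v**2)
(E(-7) + 32)*(-30) = (-372*(-7)**2 + 32)*(-30) = (-372*49 + 32)*(-30) = (-18228 + 32)*(-30) = -18196*(-30) = 545880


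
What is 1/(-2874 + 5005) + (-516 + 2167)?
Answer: 3518282/2131 ≈ 1651.0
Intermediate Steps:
1/(-2874 + 5005) + (-516 + 2167) = 1/2131 + 1651 = 3518282/2131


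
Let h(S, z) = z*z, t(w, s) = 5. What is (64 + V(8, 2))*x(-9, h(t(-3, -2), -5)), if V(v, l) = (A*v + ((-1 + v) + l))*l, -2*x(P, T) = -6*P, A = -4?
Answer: -486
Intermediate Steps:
h(S, z) = z²
x(P, T) = 3*P (x(P, T) = -(-3)*P = 3*P)
V(v, l) = l*(-1 + l - 3*v) (V(v, l) = (-4*v + ((-1 + v) + l))*l = (-4*v + (-1 + l + v))*l = (-1 + l - 3*v)*l = l*(-1 + l - 3*v))
(64 + V(8, 2))*x(-9, h(t(-3, -2), -5)) = (64 + 2*(-1 + 2 - 3*8))*(3*(-9)) = (64 + 2*(-1 + 2 - 24))*(-27) = (64 + 2*(-23))*(-27) = (64 - 46)*(-27) = 18*(-27) = -486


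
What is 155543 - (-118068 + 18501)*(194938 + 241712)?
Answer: 43476086093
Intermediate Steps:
155543 - (-118068 + 18501)*(194938 + 241712) = 155543 - (-99567)*436650 = 155543 - 1*(-43475930550) = 155543 + 43475930550 = 43476086093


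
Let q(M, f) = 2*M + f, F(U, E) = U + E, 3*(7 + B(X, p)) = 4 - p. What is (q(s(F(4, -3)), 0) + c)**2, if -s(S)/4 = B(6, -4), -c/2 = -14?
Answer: 35344/9 ≈ 3927.1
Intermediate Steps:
c = 28 (c = -2*(-14) = 28)
B(X, p) = -17/3 - p/3 (B(X, p) = -7 + (4 - p)/3 = -7 + (4/3 - p/3) = -17/3 - p/3)
F(U, E) = E + U
s(S) = 52/3 (s(S) = -4*(-17/3 - 1/3*(-4)) = -4*(-17/3 + 4/3) = -4*(-13/3) = 52/3)
q(M, f) = f + 2*M
(q(s(F(4, -3)), 0) + c)**2 = ((0 + 2*(52/3)) + 28)**2 = ((0 + 104/3) + 28)**2 = (104/3 + 28)**2 = (188/3)**2 = 35344/9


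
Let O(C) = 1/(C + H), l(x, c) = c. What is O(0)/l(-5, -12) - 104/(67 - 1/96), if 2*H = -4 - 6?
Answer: -592609/385860 ≈ -1.5358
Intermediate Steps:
H = -5 (H = (-4 - 6)/2 = (½)*(-10) = -5)
O(C) = 1/(-5 + C) (O(C) = 1/(C - 5) = 1/(-5 + C))
O(0)/l(-5, -12) - 104/(67 - 1/96) = 1/((-5 + 0)*(-12)) - 104/(67 - 1/96) = -1/12/(-5) - 104/(67 - 1*1/96) = -⅕*(-1/12) - 104/(67 - 1/96) = 1/60 - 104/6431/96 = 1/60 - 104*96/6431 = 1/60 - 9984/6431 = -592609/385860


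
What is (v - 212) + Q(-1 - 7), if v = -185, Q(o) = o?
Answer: -405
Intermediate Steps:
(v - 212) + Q(-1 - 7) = (-185 - 212) + (-1 - 7) = -397 - 8 = -405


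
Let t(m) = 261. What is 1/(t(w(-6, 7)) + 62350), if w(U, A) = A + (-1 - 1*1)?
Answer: 1/62611 ≈ 1.5972e-5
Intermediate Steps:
w(U, A) = -2 + A (w(U, A) = A + (-1 - 1) = A - 2 = -2 + A)
1/(t(w(-6, 7)) + 62350) = 1/(261 + 62350) = 1/62611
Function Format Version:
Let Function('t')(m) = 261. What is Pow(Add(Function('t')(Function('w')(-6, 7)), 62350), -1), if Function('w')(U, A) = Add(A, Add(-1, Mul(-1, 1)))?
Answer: Rational(1, 62611) ≈ 1.5972e-5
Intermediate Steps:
Function('w')(U, A) = Add(-2, A) (Function('w')(U, A) = Add(A, Add(-1, -1)) = Add(A, -2) = Add(-2, A))
Pow(Add(Function('t')(Function('w')(-6, 7)), 62350), -1) = Pow(Add(261, 62350), -1) = Pow(62611, -1) = Rational(1, 62611)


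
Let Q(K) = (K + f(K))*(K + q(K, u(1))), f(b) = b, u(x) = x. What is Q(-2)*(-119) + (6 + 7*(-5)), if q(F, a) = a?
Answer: -505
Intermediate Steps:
Q(K) = 2*K*(1 + K) (Q(K) = (K + K)*(K + 1) = (2*K)*(1 + K) = 2*K*(1 + K))
Q(-2)*(-119) + (6 + 7*(-5)) = (2*(-2)*(1 - 2))*(-119) + (6 + 7*(-5)) = (2*(-2)*(-1))*(-119) + (6 - 35) = 4*(-119) - 29 = -476 - 29 = -505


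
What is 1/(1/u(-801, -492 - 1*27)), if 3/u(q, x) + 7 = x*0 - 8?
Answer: -1/5 ≈ -0.20000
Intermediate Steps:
u(q, x) = -1/5 (u(q, x) = 3/(-7 + (x*0 - 8)) = 3/(-7 + (0 - 8)) = 3/(-7 - 8) = 3/(-15) = 3*(-1/15) = -1/5)
1/(1/u(-801, -492 - 1*27)) = 1/(1/(-1/5)) = 1/(-5) = -1/5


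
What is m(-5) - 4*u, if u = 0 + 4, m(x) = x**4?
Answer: 609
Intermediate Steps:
u = 4
m(-5) - 4*u = (-5)**4 - 4*4 = 625 - 16 = 609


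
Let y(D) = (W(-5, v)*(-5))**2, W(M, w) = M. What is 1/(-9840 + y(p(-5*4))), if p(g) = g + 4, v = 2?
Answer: -1/9215 ≈ -0.00010852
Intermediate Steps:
p(g) = 4 + g
y(D) = 625 (y(D) = (-5*(-5))**2 = 25**2 = 625)
1/(-9840 + y(p(-5*4))) = 1/(-9840 + 625) = 1/(-9215) = -1/9215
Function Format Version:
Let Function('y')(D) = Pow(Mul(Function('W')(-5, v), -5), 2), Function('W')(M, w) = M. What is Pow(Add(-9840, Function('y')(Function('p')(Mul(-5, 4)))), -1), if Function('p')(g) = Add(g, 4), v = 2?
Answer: Rational(-1, 9215) ≈ -0.00010852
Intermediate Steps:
Function('p')(g) = Add(4, g)
Function('y')(D) = 625 (Function('y')(D) = Pow(Mul(-5, -5), 2) = Pow(25, 2) = 625)
Pow(Add(-9840, Function('y')(Function('p')(Mul(-5, 4)))), -1) = Pow(Add(-9840, 625), -1) = Pow(-9215, -1) = Rational(-1, 9215)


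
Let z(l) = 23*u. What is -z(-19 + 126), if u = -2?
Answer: 46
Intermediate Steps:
z(l) = -46 (z(l) = 23*(-2) = -46)
-z(-19 + 126) = -1*(-46) = 46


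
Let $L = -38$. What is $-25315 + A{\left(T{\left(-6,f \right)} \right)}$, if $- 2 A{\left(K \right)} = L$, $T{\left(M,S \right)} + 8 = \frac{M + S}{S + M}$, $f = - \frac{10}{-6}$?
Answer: $-25296$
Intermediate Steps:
$f = \frac{5}{3}$ ($f = \left(-10\right) \left(- \frac{1}{6}\right) = \frac{5}{3} \approx 1.6667$)
$T{\left(M,S \right)} = -7$ ($T{\left(M,S \right)} = -8 + \frac{M + S}{S + M} = -8 + \frac{M + S}{M + S} = -8 + 1 = -7$)
$A{\left(K \right)} = 19$ ($A{\left(K \right)} = \left(- \frac{1}{2}\right) \left(-38\right) = 19$)
$-25315 + A{\left(T{\left(-6,f \right)} \right)} = -25315 + 19 = -25296$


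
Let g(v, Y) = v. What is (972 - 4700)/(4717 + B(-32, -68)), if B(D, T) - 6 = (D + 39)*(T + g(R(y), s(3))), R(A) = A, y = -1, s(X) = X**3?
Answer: -233/265 ≈ -0.87925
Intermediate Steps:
B(D, T) = 6 + (-1 + T)*(39 + D) (B(D, T) = 6 + (D + 39)*(T - 1) = 6 + (39 + D)*(-1 + T) = 6 + (-1 + T)*(39 + D))
(972 - 4700)/(4717 + B(-32, -68)) = (972 - 4700)/(4717 + (-33 - 1*(-32) + 39*(-68) - 32*(-68))) = -3728/(4717 + (-33 + 32 - 2652 + 2176)) = -3728/(4717 - 477) = -3728/4240 = -3728*1/4240 = -233/265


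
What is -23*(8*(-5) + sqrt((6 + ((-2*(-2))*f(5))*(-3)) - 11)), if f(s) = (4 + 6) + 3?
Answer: 920 - 23*I*sqrt(161) ≈ 920.0 - 291.84*I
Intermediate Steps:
f(s) = 13 (f(s) = 10 + 3 = 13)
-23*(8*(-5) + sqrt((6 + ((-2*(-2))*f(5))*(-3)) - 11)) = -23*(8*(-5) + sqrt((6 + (-2*(-2)*13)*(-3)) - 11)) = -23*(-40 + sqrt((6 + (4*13)*(-3)) - 11)) = -23*(-40 + sqrt((6 + 52*(-3)) - 11)) = -23*(-40 + sqrt((6 - 156) - 11)) = -23*(-40 + sqrt(-150 - 11)) = -23*(-40 + sqrt(-161)) = -23*(-40 + I*sqrt(161)) = 920 - 23*I*sqrt(161)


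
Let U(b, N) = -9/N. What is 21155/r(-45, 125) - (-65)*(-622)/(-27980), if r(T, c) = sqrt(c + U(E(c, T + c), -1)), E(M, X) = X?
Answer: 4043/2798 + 21155*sqrt(134)/134 ≈ 1829.0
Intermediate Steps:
r(T, c) = sqrt(9 + c) (r(T, c) = sqrt(c - 9/(-1)) = sqrt(c - 9*(-1)) = sqrt(c + 9) = sqrt(9 + c))
21155/r(-45, 125) - (-65)*(-622)/(-27980) = 21155/(sqrt(9 + 125)) - (-65)*(-622)/(-27980) = 21155/(sqrt(134)) - 1*40430*(-1/27980) = 21155*(sqrt(134)/134) - 40430*(-1/27980) = 21155*sqrt(134)/134 + 4043/2798 = 4043/2798 + 21155*sqrt(134)/134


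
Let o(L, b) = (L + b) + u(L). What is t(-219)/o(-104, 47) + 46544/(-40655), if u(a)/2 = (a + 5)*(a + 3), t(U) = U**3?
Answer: -142648753183/270233785 ≈ -527.87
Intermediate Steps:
u(a) = 2*(3 + a)*(5 + a) (u(a) = 2*((a + 5)*(a + 3)) = 2*((5 + a)*(3 + a)) = 2*((3 + a)*(5 + a)) = 2*(3 + a)*(5 + a))
o(L, b) = 30 + b + 2*L**2 + 17*L (o(L, b) = (L + b) + (30 + 2*L**2 + 16*L) = 30 + b + 2*L**2 + 17*L)
t(-219)/o(-104, 47) + 46544/(-40655) = (-219)**3/(30 + 47 + 2*(-104)**2 + 17*(-104)) + 46544/(-40655) = -10503459/(30 + 47 + 2*10816 - 1768) + 46544*(-1/40655) = -10503459/(30 + 47 + 21632 - 1768) - 46544/40655 = -10503459/19941 - 46544/40655 = -10503459*1/19941 - 46544/40655 = -3501153/6647 - 46544/40655 = -142648753183/270233785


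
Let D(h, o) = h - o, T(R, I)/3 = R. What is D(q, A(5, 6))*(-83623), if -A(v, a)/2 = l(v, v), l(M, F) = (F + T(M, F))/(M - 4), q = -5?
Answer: -2926805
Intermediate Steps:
T(R, I) = 3*R
l(M, F) = (F + 3*M)/(-4 + M) (l(M, F) = (F + 3*M)/(M - 4) = (F + 3*M)/(-4 + M))
A(v, a) = -8*v/(-4 + v) (A(v, a) = -2*(v + 3*v)/(-4 + v) = -2*4*v/(-4 + v) = -8*v/(-4 + v))
D(q, A(5, 6))*(-83623) = (-5 - (-8)*5/(-4 + 5))*(-83623) = (-5 - (-8)*5/1)*(-83623) = (-5 - (-8)*5)*(-83623) = (-5 - 1*(-40))*(-83623) = (-5 + 40)*(-83623) = 35*(-83623) = -2926805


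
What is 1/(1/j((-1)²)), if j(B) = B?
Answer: 1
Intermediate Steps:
1/(1/j((-1)²)) = 1/(1/((-1)²)) = 1/(1/1) = 1/1 = 1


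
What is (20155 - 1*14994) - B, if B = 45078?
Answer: -39917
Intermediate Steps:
(20155 - 1*14994) - B = (20155 - 1*14994) - 1*45078 = (20155 - 14994) - 45078 = 5161 - 45078 = -39917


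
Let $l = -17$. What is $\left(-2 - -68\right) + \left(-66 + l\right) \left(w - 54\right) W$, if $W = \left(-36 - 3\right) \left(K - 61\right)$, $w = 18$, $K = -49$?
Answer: $12818586$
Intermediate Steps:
$W = 4290$ ($W = \left(-36 - 3\right) \left(-49 - 61\right) = \left(-39\right) \left(-110\right) = 4290$)
$\left(-2 - -68\right) + \left(-66 + l\right) \left(w - 54\right) W = \left(-2 - -68\right) + \left(-66 - 17\right) \left(18 - 54\right) 4290 = \left(-2 + 68\right) + \left(-83\right) \left(-36\right) 4290 = 66 + 2988 \cdot 4290 = 66 + 12818520 = 12818586$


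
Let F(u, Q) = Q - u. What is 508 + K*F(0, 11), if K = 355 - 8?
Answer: 4325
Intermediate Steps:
K = 347
508 + K*F(0, 11) = 508 + 347*(11 - 1*0) = 508 + 347*(11 + 0) = 508 + 347*11 = 508 + 3817 = 4325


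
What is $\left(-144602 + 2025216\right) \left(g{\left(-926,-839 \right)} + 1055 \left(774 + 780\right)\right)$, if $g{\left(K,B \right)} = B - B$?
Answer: $3083210234580$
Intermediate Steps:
$g{\left(K,B \right)} = 0$
$\left(-144602 + 2025216\right) \left(g{\left(-926,-839 \right)} + 1055 \left(774 + 780\right)\right) = \left(-144602 + 2025216\right) \left(0 + 1055 \left(774 + 780\right)\right) = 1880614 \left(0 + 1055 \cdot 1554\right) = 1880614 \left(0 + 1639470\right) = 1880614 \cdot 1639470 = 3083210234580$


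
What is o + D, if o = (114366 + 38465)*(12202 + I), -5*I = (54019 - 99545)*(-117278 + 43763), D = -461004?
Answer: -102298435327660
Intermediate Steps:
I = -669368778 (I = -(54019 - 99545)*(-117278 + 43763)/5 = -(-45526)*(-73515)/5 = -⅕*3346843890 = -669368778)
o = -102298434866656 (o = (114366 + 38465)*(12202 - 669368778) = 152831*(-669356576) = -102298434866656)
o + D = -102298434866656 - 461004 = -102298435327660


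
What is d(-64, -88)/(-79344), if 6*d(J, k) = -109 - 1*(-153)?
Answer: -11/119016 ≈ -9.2425e-5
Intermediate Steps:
d(J, k) = 22/3 (d(J, k) = (-109 - 1*(-153))/6 = (-109 + 153)/6 = (⅙)*44 = 22/3)
d(-64, -88)/(-79344) = (22/3)/(-79344) = (22/3)*(-1/79344) = -11/119016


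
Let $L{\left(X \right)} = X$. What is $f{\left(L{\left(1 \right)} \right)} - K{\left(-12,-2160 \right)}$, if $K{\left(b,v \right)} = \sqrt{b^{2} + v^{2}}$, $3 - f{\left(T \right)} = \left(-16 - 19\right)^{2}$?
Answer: $-1222 - 12 \sqrt{32401} \approx -3382.0$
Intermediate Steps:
$f{\left(T \right)} = -1222$ ($f{\left(T \right)} = 3 - \left(-16 - 19\right)^{2} = 3 - \left(-35\right)^{2} = 3 - 1225 = -1222$)
$f{\left(L{\left(1 \right)} \right)} - K{\left(-12,-2160 \right)} = -1222 - \sqrt{\left(-12\right)^{2} + \left(-2160\right)^{2}} = -1222 - \sqrt{144 + 4665600} = -1222 - \sqrt{4665744} = -1222 - 12 \sqrt{32401}$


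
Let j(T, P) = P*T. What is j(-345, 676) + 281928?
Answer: 48708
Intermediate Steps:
j(-345, 676) + 281928 = 676*(-345) + 281928 = -233220 + 281928 = 48708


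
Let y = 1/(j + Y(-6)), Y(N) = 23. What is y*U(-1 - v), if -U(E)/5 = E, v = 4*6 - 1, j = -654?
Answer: -120/631 ≈ -0.19017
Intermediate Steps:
v = 23 (v = 24 - 1 = 23)
U(E) = -5*E
y = -1/631 (y = 1/(-654 + 23) = 1/(-631) = -1/631 ≈ -0.0015848)
y*U(-1 - v) = -(-5)*(-1 - 1*23)/631 = -(-5)*(-1 - 23)/631 = -(-5)*(-24)/631 = -1/631*120 = -120/631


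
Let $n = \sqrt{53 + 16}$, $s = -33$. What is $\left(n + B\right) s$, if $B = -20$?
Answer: $660 - 33 \sqrt{69} \approx 385.88$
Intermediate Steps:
$n = \sqrt{69} \approx 8.3066$
$\left(n + B\right) s = \left(\sqrt{69} - 20\right) \left(-33\right) = \left(-20 + \sqrt{69}\right) \left(-33\right) = 660 - 33 \sqrt{69}$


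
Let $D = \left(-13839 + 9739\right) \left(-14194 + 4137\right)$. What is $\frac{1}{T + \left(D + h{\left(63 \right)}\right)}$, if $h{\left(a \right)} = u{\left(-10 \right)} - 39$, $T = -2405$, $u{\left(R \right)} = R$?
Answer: $\frac{1}{41231246} \approx 2.4253 \cdot 10^{-8}$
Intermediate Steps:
$D = 41233700$ ($D = \left(-4100\right) \left(-10057\right) = 41233700$)
$h{\left(a \right)} = -49$ ($h{\left(a \right)} = -10 - 39 = -49$)
$\frac{1}{T + \left(D + h{\left(63 \right)}\right)} = \frac{1}{-2405 + \left(41233700 - 49\right)} = \frac{1}{-2405 + 41233651} = \frac{1}{41231246}$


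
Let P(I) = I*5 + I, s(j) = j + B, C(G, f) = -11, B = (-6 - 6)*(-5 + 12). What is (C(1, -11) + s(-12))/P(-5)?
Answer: 107/30 ≈ 3.5667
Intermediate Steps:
B = -84 (B = -12*7 = -84)
s(j) = -84 + j (s(j) = j - 84 = -84 + j)
P(I) = 6*I (P(I) = 5*I + I = 6*I)
(C(1, -11) + s(-12))/P(-5) = (-11 + (-84 - 12))/((6*(-5))) = (-11 - 96)/(-30) = -107*(-1/30) = 107/30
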